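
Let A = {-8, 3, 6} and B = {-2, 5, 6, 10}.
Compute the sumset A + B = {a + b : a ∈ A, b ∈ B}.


A + B = {a + b : a ∈ A, b ∈ B}.
Enumerate all |A|·|B| = 3·4 = 12 pairs (a, b) and collect distinct sums.
a = -8: -8+-2=-10, -8+5=-3, -8+6=-2, -8+10=2
a = 3: 3+-2=1, 3+5=8, 3+6=9, 3+10=13
a = 6: 6+-2=4, 6+5=11, 6+6=12, 6+10=16
Collecting distinct sums: A + B = {-10, -3, -2, 1, 2, 4, 8, 9, 11, 12, 13, 16}
|A + B| = 12

A + B = {-10, -3, -2, 1, 2, 4, 8, 9, 11, 12, 13, 16}


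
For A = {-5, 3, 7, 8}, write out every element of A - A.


A - A = {a - a' : a, a' ∈ A}.
Compute a - a' for each ordered pair (a, a'):
a = -5: -5--5=0, -5-3=-8, -5-7=-12, -5-8=-13
a = 3: 3--5=8, 3-3=0, 3-7=-4, 3-8=-5
a = 7: 7--5=12, 7-3=4, 7-7=0, 7-8=-1
a = 8: 8--5=13, 8-3=5, 8-7=1, 8-8=0
Collecting distinct values (and noting 0 appears from a-a):
A - A = {-13, -12, -8, -5, -4, -1, 0, 1, 4, 5, 8, 12, 13}
|A - A| = 13

A - A = {-13, -12, -8, -5, -4, -1, 0, 1, 4, 5, 8, 12, 13}


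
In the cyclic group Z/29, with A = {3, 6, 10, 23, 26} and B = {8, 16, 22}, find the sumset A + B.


Work in Z/29Z: reduce every sum a + b modulo 29.
Enumerate all 15 pairs:
a = 3: 3+8=11, 3+16=19, 3+22=25
a = 6: 6+8=14, 6+16=22, 6+22=28
a = 10: 10+8=18, 10+16=26, 10+22=3
a = 23: 23+8=2, 23+16=10, 23+22=16
a = 26: 26+8=5, 26+16=13, 26+22=19
Distinct residues collected: {2, 3, 5, 10, 11, 13, 14, 16, 18, 19, 22, 25, 26, 28}
|A + B| = 14 (out of 29 total residues).

A + B = {2, 3, 5, 10, 11, 13, 14, 16, 18, 19, 22, 25, 26, 28}


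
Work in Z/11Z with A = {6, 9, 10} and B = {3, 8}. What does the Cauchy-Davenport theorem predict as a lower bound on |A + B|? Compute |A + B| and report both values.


Cauchy-Davenport: |A + B| ≥ min(p, |A| + |B| - 1) for A, B nonempty in Z/pZ.
|A| = 3, |B| = 2, p = 11.
CD lower bound = min(11, 3 + 2 - 1) = min(11, 4) = 4.
Compute A + B mod 11 directly:
a = 6: 6+3=9, 6+8=3
a = 9: 9+3=1, 9+8=6
a = 10: 10+3=2, 10+8=7
A + B = {1, 2, 3, 6, 7, 9}, so |A + B| = 6.
Verify: 6 ≥ 4? Yes ✓.

CD lower bound = 4, actual |A + B| = 6.


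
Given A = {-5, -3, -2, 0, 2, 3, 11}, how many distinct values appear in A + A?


A + A = {a + a' : a, a' ∈ A}; |A| = 7.
General bounds: 2|A| - 1 ≤ |A + A| ≤ |A|(|A|+1)/2, i.e. 13 ≤ |A + A| ≤ 28.
Lower bound 2|A|-1 is attained iff A is an arithmetic progression.
Enumerate sums a + a' for a ≤ a' (symmetric, so this suffices):
a = -5: -5+-5=-10, -5+-3=-8, -5+-2=-7, -5+0=-5, -5+2=-3, -5+3=-2, -5+11=6
a = -3: -3+-3=-6, -3+-2=-5, -3+0=-3, -3+2=-1, -3+3=0, -3+11=8
a = -2: -2+-2=-4, -2+0=-2, -2+2=0, -2+3=1, -2+11=9
a = 0: 0+0=0, 0+2=2, 0+3=3, 0+11=11
a = 2: 2+2=4, 2+3=5, 2+11=13
a = 3: 3+3=6, 3+11=14
a = 11: 11+11=22
Distinct sums: {-10, -8, -7, -6, -5, -4, -3, -2, -1, 0, 1, 2, 3, 4, 5, 6, 8, 9, 11, 13, 14, 22}
|A + A| = 22

|A + A| = 22


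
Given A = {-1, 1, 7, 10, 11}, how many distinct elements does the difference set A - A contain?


A - A = {a - a' : a, a' ∈ A}; |A| = 5.
Bounds: 2|A|-1 ≤ |A - A| ≤ |A|² - |A| + 1, i.e. 9 ≤ |A - A| ≤ 21.
Note: 0 ∈ A - A always (from a - a). The set is symmetric: if d ∈ A - A then -d ∈ A - A.
Enumerate nonzero differences d = a - a' with a > a' (then include -d):
Positive differences: {1, 2, 3, 4, 6, 8, 9, 10, 11, 12}
Full difference set: {0} ∪ (positive diffs) ∪ (negative diffs).
|A - A| = 1 + 2·10 = 21 (matches direct enumeration: 21).

|A - A| = 21


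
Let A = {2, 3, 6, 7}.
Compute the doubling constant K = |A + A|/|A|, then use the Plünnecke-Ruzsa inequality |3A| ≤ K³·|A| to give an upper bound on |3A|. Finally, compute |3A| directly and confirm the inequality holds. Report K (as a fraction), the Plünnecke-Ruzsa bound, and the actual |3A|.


|A| = 4.
Step 1: Compute A + A by enumerating all 16 pairs.
A + A = {4, 5, 6, 8, 9, 10, 12, 13, 14}, so |A + A| = 9.
Step 2: Doubling constant K = |A + A|/|A| = 9/4 = 9/4 ≈ 2.2500.
Step 3: Plünnecke-Ruzsa gives |3A| ≤ K³·|A| = (2.2500)³ · 4 ≈ 45.5625.
Step 4: Compute 3A = A + A + A directly by enumerating all triples (a,b,c) ∈ A³; |3A| = 16.
Step 5: Check 16 ≤ 45.5625? Yes ✓.

K = 9/4, Plünnecke-Ruzsa bound K³|A| ≈ 45.5625, |3A| = 16, inequality holds.


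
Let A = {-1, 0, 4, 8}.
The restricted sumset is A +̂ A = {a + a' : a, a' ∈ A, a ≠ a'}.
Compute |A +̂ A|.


Restricted sumset: A +̂ A = {a + a' : a ∈ A, a' ∈ A, a ≠ a'}.
Equivalently, take A + A and drop any sum 2a that is achievable ONLY as a + a for a ∈ A (i.e. sums representable only with equal summands).
Enumerate pairs (a, a') with a < a' (symmetric, so each unordered pair gives one sum; this covers all a ≠ a'):
  -1 + 0 = -1
  -1 + 4 = 3
  -1 + 8 = 7
  0 + 4 = 4
  0 + 8 = 8
  4 + 8 = 12
Collected distinct sums: {-1, 3, 4, 7, 8, 12}
|A +̂ A| = 6
(Reference bound: |A +̂ A| ≥ 2|A| - 3 for |A| ≥ 2, with |A| = 4 giving ≥ 5.)

|A +̂ A| = 6


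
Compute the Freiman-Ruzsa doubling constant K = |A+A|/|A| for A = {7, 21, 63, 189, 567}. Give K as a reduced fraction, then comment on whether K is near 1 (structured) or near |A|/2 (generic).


|A| = 5.
Compute A + A by enumerating all 25 pairs.
A + A = {14, 28, 42, 70, 84, 126, 196, 210, 252, 378, 574, 588, 630, 756, 1134}, so |A + A| = 15.
K = |A + A| / |A| = 15/5 = 3/1 ≈ 3.0000.
Reference: AP of size 5 gives K = 9/5 ≈ 1.8000; a fully generic set of size 5 gives K ≈ 3.0000.

|A| = 5, |A + A| = 15, K = 15/5 = 3/1.


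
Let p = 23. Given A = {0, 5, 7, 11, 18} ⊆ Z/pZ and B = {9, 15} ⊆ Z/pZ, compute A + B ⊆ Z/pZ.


Work in Z/23Z: reduce every sum a + b modulo 23.
Enumerate all 10 pairs:
a = 0: 0+9=9, 0+15=15
a = 5: 5+9=14, 5+15=20
a = 7: 7+9=16, 7+15=22
a = 11: 11+9=20, 11+15=3
a = 18: 18+9=4, 18+15=10
Distinct residues collected: {3, 4, 9, 10, 14, 15, 16, 20, 22}
|A + B| = 9 (out of 23 total residues).

A + B = {3, 4, 9, 10, 14, 15, 16, 20, 22}


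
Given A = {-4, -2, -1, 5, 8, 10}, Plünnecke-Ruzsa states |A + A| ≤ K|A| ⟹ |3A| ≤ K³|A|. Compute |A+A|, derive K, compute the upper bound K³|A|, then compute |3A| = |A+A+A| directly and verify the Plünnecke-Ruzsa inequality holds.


|A| = 6.
Step 1: Compute A + A by enumerating all 36 pairs.
A + A = {-8, -6, -5, -4, -3, -2, 1, 3, 4, 6, 7, 8, 9, 10, 13, 15, 16, 18, 20}, so |A + A| = 19.
Step 2: Doubling constant K = |A + A|/|A| = 19/6 = 19/6 ≈ 3.1667.
Step 3: Plünnecke-Ruzsa gives |3A| ≤ K³·|A| = (3.1667)³ · 6 ≈ 190.5278.
Step 4: Compute 3A = A + A + A directly by enumerating all triples (a,b,c) ∈ A³; |3A| = 37.
Step 5: Check 37 ≤ 190.5278? Yes ✓.

K = 19/6, Plünnecke-Ruzsa bound K³|A| ≈ 190.5278, |3A| = 37, inequality holds.


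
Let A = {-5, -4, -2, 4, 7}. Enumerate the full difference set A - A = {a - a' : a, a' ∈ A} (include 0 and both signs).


A - A = {a - a' : a, a' ∈ A}.
Compute a - a' for each ordered pair (a, a'):
a = -5: -5--5=0, -5--4=-1, -5--2=-3, -5-4=-9, -5-7=-12
a = -4: -4--5=1, -4--4=0, -4--2=-2, -4-4=-8, -4-7=-11
a = -2: -2--5=3, -2--4=2, -2--2=0, -2-4=-6, -2-7=-9
a = 4: 4--5=9, 4--4=8, 4--2=6, 4-4=0, 4-7=-3
a = 7: 7--5=12, 7--4=11, 7--2=9, 7-4=3, 7-7=0
Collecting distinct values (and noting 0 appears from a-a):
A - A = {-12, -11, -9, -8, -6, -3, -2, -1, 0, 1, 2, 3, 6, 8, 9, 11, 12}
|A - A| = 17

A - A = {-12, -11, -9, -8, -6, -3, -2, -1, 0, 1, 2, 3, 6, 8, 9, 11, 12}


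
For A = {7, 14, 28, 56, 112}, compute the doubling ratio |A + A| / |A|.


|A| = 5.
Compute A + A by enumerating all 25 pairs.
A + A = {14, 21, 28, 35, 42, 56, 63, 70, 84, 112, 119, 126, 140, 168, 224}, so |A + A| = 15.
K = |A + A| / |A| = 15/5 = 3/1 ≈ 3.0000.
Reference: AP of size 5 gives K = 9/5 ≈ 1.8000; a fully generic set of size 5 gives K ≈ 3.0000.

|A| = 5, |A + A| = 15, K = 15/5 = 3/1.


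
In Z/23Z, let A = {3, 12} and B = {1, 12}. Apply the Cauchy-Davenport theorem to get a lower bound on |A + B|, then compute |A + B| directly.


Cauchy-Davenport: |A + B| ≥ min(p, |A| + |B| - 1) for A, B nonempty in Z/pZ.
|A| = 2, |B| = 2, p = 23.
CD lower bound = min(23, 2 + 2 - 1) = min(23, 3) = 3.
Compute A + B mod 23 directly:
a = 3: 3+1=4, 3+12=15
a = 12: 12+1=13, 12+12=1
A + B = {1, 4, 13, 15}, so |A + B| = 4.
Verify: 4 ≥ 3? Yes ✓.

CD lower bound = 3, actual |A + B| = 4.


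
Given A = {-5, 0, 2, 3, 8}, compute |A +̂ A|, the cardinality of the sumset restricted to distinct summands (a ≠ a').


Restricted sumset: A +̂ A = {a + a' : a ∈ A, a' ∈ A, a ≠ a'}.
Equivalently, take A + A and drop any sum 2a that is achievable ONLY as a + a for a ∈ A (i.e. sums representable only with equal summands).
Enumerate pairs (a, a') with a < a' (symmetric, so each unordered pair gives one sum; this covers all a ≠ a'):
  -5 + 0 = -5
  -5 + 2 = -3
  -5 + 3 = -2
  -5 + 8 = 3
  0 + 2 = 2
  0 + 3 = 3
  0 + 8 = 8
  2 + 3 = 5
  2 + 8 = 10
  3 + 8 = 11
Collected distinct sums: {-5, -3, -2, 2, 3, 5, 8, 10, 11}
|A +̂ A| = 9
(Reference bound: |A +̂ A| ≥ 2|A| - 3 for |A| ≥ 2, with |A| = 5 giving ≥ 7.)

|A +̂ A| = 9


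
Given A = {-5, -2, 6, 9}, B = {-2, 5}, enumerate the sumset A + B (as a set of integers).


A + B = {a + b : a ∈ A, b ∈ B}.
Enumerate all |A|·|B| = 4·2 = 8 pairs (a, b) and collect distinct sums.
a = -5: -5+-2=-7, -5+5=0
a = -2: -2+-2=-4, -2+5=3
a = 6: 6+-2=4, 6+5=11
a = 9: 9+-2=7, 9+5=14
Collecting distinct sums: A + B = {-7, -4, 0, 3, 4, 7, 11, 14}
|A + B| = 8

A + B = {-7, -4, 0, 3, 4, 7, 11, 14}


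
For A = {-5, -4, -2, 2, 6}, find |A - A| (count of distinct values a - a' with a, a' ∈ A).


A - A = {a - a' : a, a' ∈ A}; |A| = 5.
Bounds: 2|A|-1 ≤ |A - A| ≤ |A|² - |A| + 1, i.e. 9 ≤ |A - A| ≤ 21.
Note: 0 ∈ A - A always (from a - a). The set is symmetric: if d ∈ A - A then -d ∈ A - A.
Enumerate nonzero differences d = a - a' with a > a' (then include -d):
Positive differences: {1, 2, 3, 4, 6, 7, 8, 10, 11}
Full difference set: {0} ∪ (positive diffs) ∪ (negative diffs).
|A - A| = 1 + 2·9 = 19 (matches direct enumeration: 19).

|A - A| = 19


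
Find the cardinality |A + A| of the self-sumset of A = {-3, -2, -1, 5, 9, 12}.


A + A = {a + a' : a, a' ∈ A}; |A| = 6.
General bounds: 2|A| - 1 ≤ |A + A| ≤ |A|(|A|+1)/2, i.e. 11 ≤ |A + A| ≤ 21.
Lower bound 2|A|-1 is attained iff A is an arithmetic progression.
Enumerate sums a + a' for a ≤ a' (symmetric, so this suffices):
a = -3: -3+-3=-6, -3+-2=-5, -3+-1=-4, -3+5=2, -3+9=6, -3+12=9
a = -2: -2+-2=-4, -2+-1=-3, -2+5=3, -2+9=7, -2+12=10
a = -1: -1+-1=-2, -1+5=4, -1+9=8, -1+12=11
a = 5: 5+5=10, 5+9=14, 5+12=17
a = 9: 9+9=18, 9+12=21
a = 12: 12+12=24
Distinct sums: {-6, -5, -4, -3, -2, 2, 3, 4, 6, 7, 8, 9, 10, 11, 14, 17, 18, 21, 24}
|A + A| = 19

|A + A| = 19


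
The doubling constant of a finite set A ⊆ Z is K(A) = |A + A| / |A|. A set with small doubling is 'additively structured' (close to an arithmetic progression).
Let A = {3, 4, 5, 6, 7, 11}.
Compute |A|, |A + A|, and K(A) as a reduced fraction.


|A| = 6.
Compute A + A by enumerating all 36 pairs.
A + A = {6, 7, 8, 9, 10, 11, 12, 13, 14, 15, 16, 17, 18, 22}, so |A + A| = 14.
K = |A + A| / |A| = 14/6 = 7/3 ≈ 2.3333.
Reference: AP of size 6 gives K = 11/6 ≈ 1.8333; a fully generic set of size 6 gives K ≈ 3.5000.

|A| = 6, |A + A| = 14, K = 14/6 = 7/3.


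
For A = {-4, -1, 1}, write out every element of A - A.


A - A = {a - a' : a, a' ∈ A}.
Compute a - a' for each ordered pair (a, a'):
a = -4: -4--4=0, -4--1=-3, -4-1=-5
a = -1: -1--4=3, -1--1=0, -1-1=-2
a = 1: 1--4=5, 1--1=2, 1-1=0
Collecting distinct values (and noting 0 appears from a-a):
A - A = {-5, -3, -2, 0, 2, 3, 5}
|A - A| = 7

A - A = {-5, -3, -2, 0, 2, 3, 5}


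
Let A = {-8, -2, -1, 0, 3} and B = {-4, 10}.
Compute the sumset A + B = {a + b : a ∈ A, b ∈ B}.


A + B = {a + b : a ∈ A, b ∈ B}.
Enumerate all |A|·|B| = 5·2 = 10 pairs (a, b) and collect distinct sums.
a = -8: -8+-4=-12, -8+10=2
a = -2: -2+-4=-6, -2+10=8
a = -1: -1+-4=-5, -1+10=9
a = 0: 0+-4=-4, 0+10=10
a = 3: 3+-4=-1, 3+10=13
Collecting distinct sums: A + B = {-12, -6, -5, -4, -1, 2, 8, 9, 10, 13}
|A + B| = 10

A + B = {-12, -6, -5, -4, -1, 2, 8, 9, 10, 13}


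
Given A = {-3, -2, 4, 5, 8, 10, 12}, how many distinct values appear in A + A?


A + A = {a + a' : a, a' ∈ A}; |A| = 7.
General bounds: 2|A| - 1 ≤ |A + A| ≤ |A|(|A|+1)/2, i.e. 13 ≤ |A + A| ≤ 28.
Lower bound 2|A|-1 is attained iff A is an arithmetic progression.
Enumerate sums a + a' for a ≤ a' (symmetric, so this suffices):
a = -3: -3+-3=-6, -3+-2=-5, -3+4=1, -3+5=2, -3+8=5, -3+10=7, -3+12=9
a = -2: -2+-2=-4, -2+4=2, -2+5=3, -2+8=6, -2+10=8, -2+12=10
a = 4: 4+4=8, 4+5=9, 4+8=12, 4+10=14, 4+12=16
a = 5: 5+5=10, 5+8=13, 5+10=15, 5+12=17
a = 8: 8+8=16, 8+10=18, 8+12=20
a = 10: 10+10=20, 10+12=22
a = 12: 12+12=24
Distinct sums: {-6, -5, -4, 1, 2, 3, 5, 6, 7, 8, 9, 10, 12, 13, 14, 15, 16, 17, 18, 20, 22, 24}
|A + A| = 22

|A + A| = 22


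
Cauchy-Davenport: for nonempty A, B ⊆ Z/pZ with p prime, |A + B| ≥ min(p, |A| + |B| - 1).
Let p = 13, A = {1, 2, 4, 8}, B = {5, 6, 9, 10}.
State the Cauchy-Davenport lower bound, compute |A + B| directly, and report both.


Cauchy-Davenport: |A + B| ≥ min(p, |A| + |B| - 1) for A, B nonempty in Z/pZ.
|A| = 4, |B| = 4, p = 13.
CD lower bound = min(13, 4 + 4 - 1) = min(13, 7) = 7.
Compute A + B mod 13 directly:
a = 1: 1+5=6, 1+6=7, 1+9=10, 1+10=11
a = 2: 2+5=7, 2+6=8, 2+9=11, 2+10=12
a = 4: 4+5=9, 4+6=10, 4+9=0, 4+10=1
a = 8: 8+5=0, 8+6=1, 8+9=4, 8+10=5
A + B = {0, 1, 4, 5, 6, 7, 8, 9, 10, 11, 12}, so |A + B| = 11.
Verify: 11 ≥ 7? Yes ✓.

CD lower bound = 7, actual |A + B| = 11.


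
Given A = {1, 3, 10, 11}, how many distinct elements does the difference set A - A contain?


A - A = {a - a' : a, a' ∈ A}; |A| = 4.
Bounds: 2|A|-1 ≤ |A - A| ≤ |A|² - |A| + 1, i.e. 7 ≤ |A - A| ≤ 13.
Note: 0 ∈ A - A always (from a - a). The set is symmetric: if d ∈ A - A then -d ∈ A - A.
Enumerate nonzero differences d = a - a' with a > a' (then include -d):
Positive differences: {1, 2, 7, 8, 9, 10}
Full difference set: {0} ∪ (positive diffs) ∪ (negative diffs).
|A - A| = 1 + 2·6 = 13 (matches direct enumeration: 13).

|A - A| = 13


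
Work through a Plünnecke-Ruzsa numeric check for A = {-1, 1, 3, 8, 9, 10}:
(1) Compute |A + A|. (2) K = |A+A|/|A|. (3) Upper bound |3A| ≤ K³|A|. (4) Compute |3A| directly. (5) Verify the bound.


|A| = 6.
Step 1: Compute A + A by enumerating all 36 pairs.
A + A = {-2, 0, 2, 4, 6, 7, 8, 9, 10, 11, 12, 13, 16, 17, 18, 19, 20}, so |A + A| = 17.
Step 2: Doubling constant K = |A + A|/|A| = 17/6 = 17/6 ≈ 2.8333.
Step 3: Plünnecke-Ruzsa gives |3A| ≤ K³·|A| = (2.8333)³ · 6 ≈ 136.4722.
Step 4: Compute 3A = A + A + A directly by enumerating all triples (a,b,c) ∈ A³; |3A| = 30.
Step 5: Check 30 ≤ 136.4722? Yes ✓.

K = 17/6, Plünnecke-Ruzsa bound K³|A| ≈ 136.4722, |3A| = 30, inequality holds.


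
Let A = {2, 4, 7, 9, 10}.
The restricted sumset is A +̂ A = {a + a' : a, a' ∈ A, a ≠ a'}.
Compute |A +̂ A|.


Restricted sumset: A +̂ A = {a + a' : a ∈ A, a' ∈ A, a ≠ a'}.
Equivalently, take A + A and drop any sum 2a that is achievable ONLY as a + a for a ∈ A (i.e. sums representable only with equal summands).
Enumerate pairs (a, a') with a < a' (symmetric, so each unordered pair gives one sum; this covers all a ≠ a'):
  2 + 4 = 6
  2 + 7 = 9
  2 + 9 = 11
  2 + 10 = 12
  4 + 7 = 11
  4 + 9 = 13
  4 + 10 = 14
  7 + 9 = 16
  7 + 10 = 17
  9 + 10 = 19
Collected distinct sums: {6, 9, 11, 12, 13, 14, 16, 17, 19}
|A +̂ A| = 9
(Reference bound: |A +̂ A| ≥ 2|A| - 3 for |A| ≥ 2, with |A| = 5 giving ≥ 7.)

|A +̂ A| = 9


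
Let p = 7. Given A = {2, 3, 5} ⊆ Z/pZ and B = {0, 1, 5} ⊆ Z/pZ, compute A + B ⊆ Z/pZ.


Work in Z/7Z: reduce every sum a + b modulo 7.
Enumerate all 9 pairs:
a = 2: 2+0=2, 2+1=3, 2+5=0
a = 3: 3+0=3, 3+1=4, 3+5=1
a = 5: 5+0=5, 5+1=6, 5+5=3
Distinct residues collected: {0, 1, 2, 3, 4, 5, 6}
|A + B| = 7 (out of 7 total residues).

A + B = {0, 1, 2, 3, 4, 5, 6}


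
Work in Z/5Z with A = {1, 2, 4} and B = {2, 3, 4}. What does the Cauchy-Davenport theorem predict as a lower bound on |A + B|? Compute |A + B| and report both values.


Cauchy-Davenport: |A + B| ≥ min(p, |A| + |B| - 1) for A, B nonempty in Z/pZ.
|A| = 3, |B| = 3, p = 5.
CD lower bound = min(5, 3 + 3 - 1) = min(5, 5) = 5.
Compute A + B mod 5 directly:
a = 1: 1+2=3, 1+3=4, 1+4=0
a = 2: 2+2=4, 2+3=0, 2+4=1
a = 4: 4+2=1, 4+3=2, 4+4=3
A + B = {0, 1, 2, 3, 4}, so |A + B| = 5.
Verify: 5 ≥ 5? Yes ✓.

CD lower bound = 5, actual |A + B| = 5.


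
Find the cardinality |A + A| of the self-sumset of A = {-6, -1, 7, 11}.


A + A = {a + a' : a, a' ∈ A}; |A| = 4.
General bounds: 2|A| - 1 ≤ |A + A| ≤ |A|(|A|+1)/2, i.e. 7 ≤ |A + A| ≤ 10.
Lower bound 2|A|-1 is attained iff A is an arithmetic progression.
Enumerate sums a + a' for a ≤ a' (symmetric, so this suffices):
a = -6: -6+-6=-12, -6+-1=-7, -6+7=1, -6+11=5
a = -1: -1+-1=-2, -1+7=6, -1+11=10
a = 7: 7+7=14, 7+11=18
a = 11: 11+11=22
Distinct sums: {-12, -7, -2, 1, 5, 6, 10, 14, 18, 22}
|A + A| = 10

|A + A| = 10


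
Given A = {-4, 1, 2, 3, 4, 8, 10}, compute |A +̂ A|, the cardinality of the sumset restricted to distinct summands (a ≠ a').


Restricted sumset: A +̂ A = {a + a' : a ∈ A, a' ∈ A, a ≠ a'}.
Equivalently, take A + A and drop any sum 2a that is achievable ONLY as a + a for a ∈ A (i.e. sums representable only with equal summands).
Enumerate pairs (a, a') with a < a' (symmetric, so each unordered pair gives one sum; this covers all a ≠ a'):
  -4 + 1 = -3
  -4 + 2 = -2
  -4 + 3 = -1
  -4 + 4 = 0
  -4 + 8 = 4
  -4 + 10 = 6
  1 + 2 = 3
  1 + 3 = 4
  1 + 4 = 5
  1 + 8 = 9
  1 + 10 = 11
  2 + 3 = 5
  2 + 4 = 6
  2 + 8 = 10
  2 + 10 = 12
  3 + 4 = 7
  3 + 8 = 11
  3 + 10 = 13
  4 + 8 = 12
  4 + 10 = 14
  8 + 10 = 18
Collected distinct sums: {-3, -2, -1, 0, 3, 4, 5, 6, 7, 9, 10, 11, 12, 13, 14, 18}
|A +̂ A| = 16
(Reference bound: |A +̂ A| ≥ 2|A| - 3 for |A| ≥ 2, with |A| = 7 giving ≥ 11.)

|A +̂ A| = 16


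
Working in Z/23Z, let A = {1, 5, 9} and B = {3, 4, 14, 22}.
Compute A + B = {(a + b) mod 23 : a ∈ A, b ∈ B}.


Work in Z/23Z: reduce every sum a + b modulo 23.
Enumerate all 12 pairs:
a = 1: 1+3=4, 1+4=5, 1+14=15, 1+22=0
a = 5: 5+3=8, 5+4=9, 5+14=19, 5+22=4
a = 9: 9+3=12, 9+4=13, 9+14=0, 9+22=8
Distinct residues collected: {0, 4, 5, 8, 9, 12, 13, 15, 19}
|A + B| = 9 (out of 23 total residues).

A + B = {0, 4, 5, 8, 9, 12, 13, 15, 19}


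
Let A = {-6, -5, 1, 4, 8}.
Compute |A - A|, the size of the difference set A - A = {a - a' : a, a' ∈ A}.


A - A = {a - a' : a, a' ∈ A}; |A| = 5.
Bounds: 2|A|-1 ≤ |A - A| ≤ |A|² - |A| + 1, i.e. 9 ≤ |A - A| ≤ 21.
Note: 0 ∈ A - A always (from a - a). The set is symmetric: if d ∈ A - A then -d ∈ A - A.
Enumerate nonzero differences d = a - a' with a > a' (then include -d):
Positive differences: {1, 3, 4, 6, 7, 9, 10, 13, 14}
Full difference set: {0} ∪ (positive diffs) ∪ (negative diffs).
|A - A| = 1 + 2·9 = 19 (matches direct enumeration: 19).

|A - A| = 19


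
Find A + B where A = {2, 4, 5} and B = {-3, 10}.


A + B = {a + b : a ∈ A, b ∈ B}.
Enumerate all |A|·|B| = 3·2 = 6 pairs (a, b) and collect distinct sums.
a = 2: 2+-3=-1, 2+10=12
a = 4: 4+-3=1, 4+10=14
a = 5: 5+-3=2, 5+10=15
Collecting distinct sums: A + B = {-1, 1, 2, 12, 14, 15}
|A + B| = 6

A + B = {-1, 1, 2, 12, 14, 15}


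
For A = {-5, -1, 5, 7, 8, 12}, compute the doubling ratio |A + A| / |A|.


|A| = 6.
Compute A + A by enumerating all 36 pairs.
A + A = {-10, -6, -2, 0, 2, 3, 4, 6, 7, 10, 11, 12, 13, 14, 15, 16, 17, 19, 20, 24}, so |A + A| = 20.
K = |A + A| / |A| = 20/6 = 10/3 ≈ 3.3333.
Reference: AP of size 6 gives K = 11/6 ≈ 1.8333; a fully generic set of size 6 gives K ≈ 3.5000.

|A| = 6, |A + A| = 20, K = 20/6 = 10/3.


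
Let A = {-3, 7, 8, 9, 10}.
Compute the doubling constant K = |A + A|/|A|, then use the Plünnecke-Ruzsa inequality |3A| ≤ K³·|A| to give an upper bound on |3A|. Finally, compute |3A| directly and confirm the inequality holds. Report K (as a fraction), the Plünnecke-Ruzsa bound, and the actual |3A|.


|A| = 5.
Step 1: Compute A + A by enumerating all 25 pairs.
A + A = {-6, 4, 5, 6, 7, 14, 15, 16, 17, 18, 19, 20}, so |A + A| = 12.
Step 2: Doubling constant K = |A + A|/|A| = 12/5 = 12/5 ≈ 2.4000.
Step 3: Plünnecke-Ruzsa gives |3A| ≤ K³·|A| = (2.4000)³ · 5 ≈ 69.1200.
Step 4: Compute 3A = A + A + A directly by enumerating all triples (a,b,c) ∈ A³; |3A| = 22.
Step 5: Check 22 ≤ 69.1200? Yes ✓.

K = 12/5, Plünnecke-Ruzsa bound K³|A| ≈ 69.1200, |3A| = 22, inequality holds.


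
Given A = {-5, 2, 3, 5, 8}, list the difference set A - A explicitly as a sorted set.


A - A = {a - a' : a, a' ∈ A}.
Compute a - a' for each ordered pair (a, a'):
a = -5: -5--5=0, -5-2=-7, -5-3=-8, -5-5=-10, -5-8=-13
a = 2: 2--5=7, 2-2=0, 2-3=-1, 2-5=-3, 2-8=-6
a = 3: 3--5=8, 3-2=1, 3-3=0, 3-5=-2, 3-8=-5
a = 5: 5--5=10, 5-2=3, 5-3=2, 5-5=0, 5-8=-3
a = 8: 8--5=13, 8-2=6, 8-3=5, 8-5=3, 8-8=0
Collecting distinct values (and noting 0 appears from a-a):
A - A = {-13, -10, -8, -7, -6, -5, -3, -2, -1, 0, 1, 2, 3, 5, 6, 7, 8, 10, 13}
|A - A| = 19

A - A = {-13, -10, -8, -7, -6, -5, -3, -2, -1, 0, 1, 2, 3, 5, 6, 7, 8, 10, 13}


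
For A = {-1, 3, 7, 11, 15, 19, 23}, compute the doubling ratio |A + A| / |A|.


|A| = 7.
Compute A + A by enumerating all 49 pairs.
A + A = {-2, 2, 6, 10, 14, 18, 22, 26, 30, 34, 38, 42, 46}, so |A + A| = 13.
K = |A + A| / |A| = 13/7 (already in lowest terms) ≈ 1.8571.
Reference: AP of size 7 gives K = 13/7 ≈ 1.8571; a fully generic set of size 7 gives K ≈ 4.0000.

|A| = 7, |A + A| = 13, K = 13/7.


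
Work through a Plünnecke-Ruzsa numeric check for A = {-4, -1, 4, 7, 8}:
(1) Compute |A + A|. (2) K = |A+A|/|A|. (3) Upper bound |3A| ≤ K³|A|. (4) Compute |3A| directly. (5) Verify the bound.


|A| = 5.
Step 1: Compute A + A by enumerating all 25 pairs.
A + A = {-8, -5, -2, 0, 3, 4, 6, 7, 8, 11, 12, 14, 15, 16}, so |A + A| = 14.
Step 2: Doubling constant K = |A + A|/|A| = 14/5 = 14/5 ≈ 2.8000.
Step 3: Plünnecke-Ruzsa gives |3A| ≤ K³·|A| = (2.8000)³ · 5 ≈ 109.7600.
Step 4: Compute 3A = A + A + A directly by enumerating all triples (a,b,c) ∈ A³; |3A| = 28.
Step 5: Check 28 ≤ 109.7600? Yes ✓.

K = 14/5, Plünnecke-Ruzsa bound K³|A| ≈ 109.7600, |3A| = 28, inequality holds.


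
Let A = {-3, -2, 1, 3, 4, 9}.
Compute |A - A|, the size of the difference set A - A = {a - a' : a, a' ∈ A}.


A - A = {a - a' : a, a' ∈ A}; |A| = 6.
Bounds: 2|A|-1 ≤ |A - A| ≤ |A|² - |A| + 1, i.e. 11 ≤ |A - A| ≤ 31.
Note: 0 ∈ A - A always (from a - a). The set is symmetric: if d ∈ A - A then -d ∈ A - A.
Enumerate nonzero differences d = a - a' with a > a' (then include -d):
Positive differences: {1, 2, 3, 4, 5, 6, 7, 8, 11, 12}
Full difference set: {0} ∪ (positive diffs) ∪ (negative diffs).
|A - A| = 1 + 2·10 = 21 (matches direct enumeration: 21).

|A - A| = 21


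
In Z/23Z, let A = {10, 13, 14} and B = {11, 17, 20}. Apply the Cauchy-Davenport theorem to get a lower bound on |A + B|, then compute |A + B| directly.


Cauchy-Davenport: |A + B| ≥ min(p, |A| + |B| - 1) for A, B nonempty in Z/pZ.
|A| = 3, |B| = 3, p = 23.
CD lower bound = min(23, 3 + 3 - 1) = min(23, 5) = 5.
Compute A + B mod 23 directly:
a = 10: 10+11=21, 10+17=4, 10+20=7
a = 13: 13+11=1, 13+17=7, 13+20=10
a = 14: 14+11=2, 14+17=8, 14+20=11
A + B = {1, 2, 4, 7, 8, 10, 11, 21}, so |A + B| = 8.
Verify: 8 ≥ 5? Yes ✓.

CD lower bound = 5, actual |A + B| = 8.


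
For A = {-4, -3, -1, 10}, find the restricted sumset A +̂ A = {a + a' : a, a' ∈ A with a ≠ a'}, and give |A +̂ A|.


Restricted sumset: A +̂ A = {a + a' : a ∈ A, a' ∈ A, a ≠ a'}.
Equivalently, take A + A and drop any sum 2a that is achievable ONLY as a + a for a ∈ A (i.e. sums representable only with equal summands).
Enumerate pairs (a, a') with a < a' (symmetric, so each unordered pair gives one sum; this covers all a ≠ a'):
  -4 + -3 = -7
  -4 + -1 = -5
  -4 + 10 = 6
  -3 + -1 = -4
  -3 + 10 = 7
  -1 + 10 = 9
Collected distinct sums: {-7, -5, -4, 6, 7, 9}
|A +̂ A| = 6
(Reference bound: |A +̂ A| ≥ 2|A| - 3 for |A| ≥ 2, with |A| = 4 giving ≥ 5.)

|A +̂ A| = 6


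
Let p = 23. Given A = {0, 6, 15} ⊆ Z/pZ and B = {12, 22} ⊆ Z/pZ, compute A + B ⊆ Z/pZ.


Work in Z/23Z: reduce every sum a + b modulo 23.
Enumerate all 6 pairs:
a = 0: 0+12=12, 0+22=22
a = 6: 6+12=18, 6+22=5
a = 15: 15+12=4, 15+22=14
Distinct residues collected: {4, 5, 12, 14, 18, 22}
|A + B| = 6 (out of 23 total residues).

A + B = {4, 5, 12, 14, 18, 22}


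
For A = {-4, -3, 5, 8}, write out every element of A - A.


A - A = {a - a' : a, a' ∈ A}.
Compute a - a' for each ordered pair (a, a'):
a = -4: -4--4=0, -4--3=-1, -4-5=-9, -4-8=-12
a = -3: -3--4=1, -3--3=0, -3-5=-8, -3-8=-11
a = 5: 5--4=9, 5--3=8, 5-5=0, 5-8=-3
a = 8: 8--4=12, 8--3=11, 8-5=3, 8-8=0
Collecting distinct values (and noting 0 appears from a-a):
A - A = {-12, -11, -9, -8, -3, -1, 0, 1, 3, 8, 9, 11, 12}
|A - A| = 13

A - A = {-12, -11, -9, -8, -3, -1, 0, 1, 3, 8, 9, 11, 12}


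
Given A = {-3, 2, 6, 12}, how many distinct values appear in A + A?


A + A = {a + a' : a, a' ∈ A}; |A| = 4.
General bounds: 2|A| - 1 ≤ |A + A| ≤ |A|(|A|+1)/2, i.e. 7 ≤ |A + A| ≤ 10.
Lower bound 2|A|-1 is attained iff A is an arithmetic progression.
Enumerate sums a + a' for a ≤ a' (symmetric, so this suffices):
a = -3: -3+-3=-6, -3+2=-1, -3+6=3, -3+12=9
a = 2: 2+2=4, 2+6=8, 2+12=14
a = 6: 6+6=12, 6+12=18
a = 12: 12+12=24
Distinct sums: {-6, -1, 3, 4, 8, 9, 12, 14, 18, 24}
|A + A| = 10

|A + A| = 10


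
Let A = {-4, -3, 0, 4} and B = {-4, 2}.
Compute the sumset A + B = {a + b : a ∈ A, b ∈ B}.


A + B = {a + b : a ∈ A, b ∈ B}.
Enumerate all |A|·|B| = 4·2 = 8 pairs (a, b) and collect distinct sums.
a = -4: -4+-4=-8, -4+2=-2
a = -3: -3+-4=-7, -3+2=-1
a = 0: 0+-4=-4, 0+2=2
a = 4: 4+-4=0, 4+2=6
Collecting distinct sums: A + B = {-8, -7, -4, -2, -1, 0, 2, 6}
|A + B| = 8

A + B = {-8, -7, -4, -2, -1, 0, 2, 6}


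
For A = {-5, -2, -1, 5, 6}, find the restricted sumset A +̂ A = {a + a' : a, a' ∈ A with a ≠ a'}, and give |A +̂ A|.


Restricted sumset: A +̂ A = {a + a' : a ∈ A, a' ∈ A, a ≠ a'}.
Equivalently, take A + A and drop any sum 2a that is achievable ONLY as a + a for a ∈ A (i.e. sums representable only with equal summands).
Enumerate pairs (a, a') with a < a' (symmetric, so each unordered pair gives one sum; this covers all a ≠ a'):
  -5 + -2 = -7
  -5 + -1 = -6
  -5 + 5 = 0
  -5 + 6 = 1
  -2 + -1 = -3
  -2 + 5 = 3
  -2 + 6 = 4
  -1 + 5 = 4
  -1 + 6 = 5
  5 + 6 = 11
Collected distinct sums: {-7, -6, -3, 0, 1, 3, 4, 5, 11}
|A +̂ A| = 9
(Reference bound: |A +̂ A| ≥ 2|A| - 3 for |A| ≥ 2, with |A| = 5 giving ≥ 7.)

|A +̂ A| = 9


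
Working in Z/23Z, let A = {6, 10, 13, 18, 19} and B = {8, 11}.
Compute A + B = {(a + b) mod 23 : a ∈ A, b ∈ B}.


Work in Z/23Z: reduce every sum a + b modulo 23.
Enumerate all 10 pairs:
a = 6: 6+8=14, 6+11=17
a = 10: 10+8=18, 10+11=21
a = 13: 13+8=21, 13+11=1
a = 18: 18+8=3, 18+11=6
a = 19: 19+8=4, 19+11=7
Distinct residues collected: {1, 3, 4, 6, 7, 14, 17, 18, 21}
|A + B| = 9 (out of 23 total residues).

A + B = {1, 3, 4, 6, 7, 14, 17, 18, 21}


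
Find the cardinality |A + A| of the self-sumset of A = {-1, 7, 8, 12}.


A + A = {a + a' : a, a' ∈ A}; |A| = 4.
General bounds: 2|A| - 1 ≤ |A + A| ≤ |A|(|A|+1)/2, i.e. 7 ≤ |A + A| ≤ 10.
Lower bound 2|A|-1 is attained iff A is an arithmetic progression.
Enumerate sums a + a' for a ≤ a' (symmetric, so this suffices):
a = -1: -1+-1=-2, -1+7=6, -1+8=7, -1+12=11
a = 7: 7+7=14, 7+8=15, 7+12=19
a = 8: 8+8=16, 8+12=20
a = 12: 12+12=24
Distinct sums: {-2, 6, 7, 11, 14, 15, 16, 19, 20, 24}
|A + A| = 10

|A + A| = 10


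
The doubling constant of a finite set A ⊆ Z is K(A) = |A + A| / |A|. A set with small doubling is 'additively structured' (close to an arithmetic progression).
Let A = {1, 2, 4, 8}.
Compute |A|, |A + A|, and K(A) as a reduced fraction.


|A| = 4.
Compute A + A by enumerating all 16 pairs.
A + A = {2, 3, 4, 5, 6, 8, 9, 10, 12, 16}, so |A + A| = 10.
K = |A + A| / |A| = 10/4 = 5/2 ≈ 2.5000.
Reference: AP of size 4 gives K = 7/4 ≈ 1.7500; a fully generic set of size 4 gives K ≈ 2.5000.

|A| = 4, |A + A| = 10, K = 10/4 = 5/2.


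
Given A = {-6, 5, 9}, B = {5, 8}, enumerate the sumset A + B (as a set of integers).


A + B = {a + b : a ∈ A, b ∈ B}.
Enumerate all |A|·|B| = 3·2 = 6 pairs (a, b) and collect distinct sums.
a = -6: -6+5=-1, -6+8=2
a = 5: 5+5=10, 5+8=13
a = 9: 9+5=14, 9+8=17
Collecting distinct sums: A + B = {-1, 2, 10, 13, 14, 17}
|A + B| = 6

A + B = {-1, 2, 10, 13, 14, 17}


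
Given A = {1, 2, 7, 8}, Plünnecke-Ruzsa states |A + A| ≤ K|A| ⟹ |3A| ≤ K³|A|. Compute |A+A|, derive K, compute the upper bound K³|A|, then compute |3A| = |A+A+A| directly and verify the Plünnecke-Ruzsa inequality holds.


|A| = 4.
Step 1: Compute A + A by enumerating all 16 pairs.
A + A = {2, 3, 4, 8, 9, 10, 14, 15, 16}, so |A + A| = 9.
Step 2: Doubling constant K = |A + A|/|A| = 9/4 = 9/4 ≈ 2.2500.
Step 3: Plünnecke-Ruzsa gives |3A| ≤ K³·|A| = (2.2500)³ · 4 ≈ 45.5625.
Step 4: Compute 3A = A + A + A directly by enumerating all triples (a,b,c) ∈ A³; |3A| = 16.
Step 5: Check 16 ≤ 45.5625? Yes ✓.

K = 9/4, Plünnecke-Ruzsa bound K³|A| ≈ 45.5625, |3A| = 16, inequality holds.


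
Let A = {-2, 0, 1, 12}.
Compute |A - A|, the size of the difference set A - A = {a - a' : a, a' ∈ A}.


A - A = {a - a' : a, a' ∈ A}; |A| = 4.
Bounds: 2|A|-1 ≤ |A - A| ≤ |A|² - |A| + 1, i.e. 7 ≤ |A - A| ≤ 13.
Note: 0 ∈ A - A always (from a - a). The set is symmetric: if d ∈ A - A then -d ∈ A - A.
Enumerate nonzero differences d = a - a' with a > a' (then include -d):
Positive differences: {1, 2, 3, 11, 12, 14}
Full difference set: {0} ∪ (positive diffs) ∪ (negative diffs).
|A - A| = 1 + 2·6 = 13 (matches direct enumeration: 13).

|A - A| = 13


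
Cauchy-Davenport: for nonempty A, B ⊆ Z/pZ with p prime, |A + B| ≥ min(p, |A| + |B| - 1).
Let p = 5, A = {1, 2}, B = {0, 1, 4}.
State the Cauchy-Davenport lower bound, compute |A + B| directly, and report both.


Cauchy-Davenport: |A + B| ≥ min(p, |A| + |B| - 1) for A, B nonempty in Z/pZ.
|A| = 2, |B| = 3, p = 5.
CD lower bound = min(5, 2 + 3 - 1) = min(5, 4) = 4.
Compute A + B mod 5 directly:
a = 1: 1+0=1, 1+1=2, 1+4=0
a = 2: 2+0=2, 2+1=3, 2+4=1
A + B = {0, 1, 2, 3}, so |A + B| = 4.
Verify: 4 ≥ 4? Yes ✓.

CD lower bound = 4, actual |A + B| = 4.


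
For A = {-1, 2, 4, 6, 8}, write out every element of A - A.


A - A = {a - a' : a, a' ∈ A}.
Compute a - a' for each ordered pair (a, a'):
a = -1: -1--1=0, -1-2=-3, -1-4=-5, -1-6=-7, -1-8=-9
a = 2: 2--1=3, 2-2=0, 2-4=-2, 2-6=-4, 2-8=-6
a = 4: 4--1=5, 4-2=2, 4-4=0, 4-6=-2, 4-8=-4
a = 6: 6--1=7, 6-2=4, 6-4=2, 6-6=0, 6-8=-2
a = 8: 8--1=9, 8-2=6, 8-4=4, 8-6=2, 8-8=0
Collecting distinct values (and noting 0 appears from a-a):
A - A = {-9, -7, -6, -5, -4, -3, -2, 0, 2, 3, 4, 5, 6, 7, 9}
|A - A| = 15

A - A = {-9, -7, -6, -5, -4, -3, -2, 0, 2, 3, 4, 5, 6, 7, 9}


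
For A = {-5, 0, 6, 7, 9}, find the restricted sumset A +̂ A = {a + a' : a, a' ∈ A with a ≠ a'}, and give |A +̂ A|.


Restricted sumset: A +̂ A = {a + a' : a ∈ A, a' ∈ A, a ≠ a'}.
Equivalently, take A + A and drop any sum 2a that is achievable ONLY as a + a for a ∈ A (i.e. sums representable only with equal summands).
Enumerate pairs (a, a') with a < a' (symmetric, so each unordered pair gives one sum; this covers all a ≠ a'):
  -5 + 0 = -5
  -5 + 6 = 1
  -5 + 7 = 2
  -5 + 9 = 4
  0 + 6 = 6
  0 + 7 = 7
  0 + 9 = 9
  6 + 7 = 13
  6 + 9 = 15
  7 + 9 = 16
Collected distinct sums: {-5, 1, 2, 4, 6, 7, 9, 13, 15, 16}
|A +̂ A| = 10
(Reference bound: |A +̂ A| ≥ 2|A| - 3 for |A| ≥ 2, with |A| = 5 giving ≥ 7.)

|A +̂ A| = 10


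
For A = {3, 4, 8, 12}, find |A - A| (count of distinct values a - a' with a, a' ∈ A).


A - A = {a - a' : a, a' ∈ A}; |A| = 4.
Bounds: 2|A|-1 ≤ |A - A| ≤ |A|² - |A| + 1, i.e. 7 ≤ |A - A| ≤ 13.
Note: 0 ∈ A - A always (from a - a). The set is symmetric: if d ∈ A - A then -d ∈ A - A.
Enumerate nonzero differences d = a - a' with a > a' (then include -d):
Positive differences: {1, 4, 5, 8, 9}
Full difference set: {0} ∪ (positive diffs) ∪ (negative diffs).
|A - A| = 1 + 2·5 = 11 (matches direct enumeration: 11).

|A - A| = 11


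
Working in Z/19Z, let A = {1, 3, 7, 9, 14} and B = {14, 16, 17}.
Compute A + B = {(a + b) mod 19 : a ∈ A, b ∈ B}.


Work in Z/19Z: reduce every sum a + b modulo 19.
Enumerate all 15 pairs:
a = 1: 1+14=15, 1+16=17, 1+17=18
a = 3: 3+14=17, 3+16=0, 3+17=1
a = 7: 7+14=2, 7+16=4, 7+17=5
a = 9: 9+14=4, 9+16=6, 9+17=7
a = 14: 14+14=9, 14+16=11, 14+17=12
Distinct residues collected: {0, 1, 2, 4, 5, 6, 7, 9, 11, 12, 15, 17, 18}
|A + B| = 13 (out of 19 total residues).

A + B = {0, 1, 2, 4, 5, 6, 7, 9, 11, 12, 15, 17, 18}


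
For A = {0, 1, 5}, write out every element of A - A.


A - A = {a - a' : a, a' ∈ A}.
Compute a - a' for each ordered pair (a, a'):
a = 0: 0-0=0, 0-1=-1, 0-5=-5
a = 1: 1-0=1, 1-1=0, 1-5=-4
a = 5: 5-0=5, 5-1=4, 5-5=0
Collecting distinct values (and noting 0 appears from a-a):
A - A = {-5, -4, -1, 0, 1, 4, 5}
|A - A| = 7

A - A = {-5, -4, -1, 0, 1, 4, 5}


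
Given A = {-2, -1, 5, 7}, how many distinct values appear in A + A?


A + A = {a + a' : a, a' ∈ A}; |A| = 4.
General bounds: 2|A| - 1 ≤ |A + A| ≤ |A|(|A|+1)/2, i.e. 7 ≤ |A + A| ≤ 10.
Lower bound 2|A|-1 is attained iff A is an arithmetic progression.
Enumerate sums a + a' for a ≤ a' (symmetric, so this suffices):
a = -2: -2+-2=-4, -2+-1=-3, -2+5=3, -2+7=5
a = -1: -1+-1=-2, -1+5=4, -1+7=6
a = 5: 5+5=10, 5+7=12
a = 7: 7+7=14
Distinct sums: {-4, -3, -2, 3, 4, 5, 6, 10, 12, 14}
|A + A| = 10

|A + A| = 10


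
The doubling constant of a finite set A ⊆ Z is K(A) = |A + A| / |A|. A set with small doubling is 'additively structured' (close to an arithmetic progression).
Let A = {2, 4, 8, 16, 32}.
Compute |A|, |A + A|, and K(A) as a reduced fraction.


|A| = 5.
Compute A + A by enumerating all 25 pairs.
A + A = {4, 6, 8, 10, 12, 16, 18, 20, 24, 32, 34, 36, 40, 48, 64}, so |A + A| = 15.
K = |A + A| / |A| = 15/5 = 3/1 ≈ 3.0000.
Reference: AP of size 5 gives K = 9/5 ≈ 1.8000; a fully generic set of size 5 gives K ≈ 3.0000.

|A| = 5, |A + A| = 15, K = 15/5 = 3/1.


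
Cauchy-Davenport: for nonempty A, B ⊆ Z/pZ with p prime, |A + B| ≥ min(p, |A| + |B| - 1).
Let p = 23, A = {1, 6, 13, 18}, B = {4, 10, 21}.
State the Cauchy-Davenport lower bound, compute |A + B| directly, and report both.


Cauchy-Davenport: |A + B| ≥ min(p, |A| + |B| - 1) for A, B nonempty in Z/pZ.
|A| = 4, |B| = 3, p = 23.
CD lower bound = min(23, 4 + 3 - 1) = min(23, 6) = 6.
Compute A + B mod 23 directly:
a = 1: 1+4=5, 1+10=11, 1+21=22
a = 6: 6+4=10, 6+10=16, 6+21=4
a = 13: 13+4=17, 13+10=0, 13+21=11
a = 18: 18+4=22, 18+10=5, 18+21=16
A + B = {0, 4, 5, 10, 11, 16, 17, 22}, so |A + B| = 8.
Verify: 8 ≥ 6? Yes ✓.

CD lower bound = 6, actual |A + B| = 8.


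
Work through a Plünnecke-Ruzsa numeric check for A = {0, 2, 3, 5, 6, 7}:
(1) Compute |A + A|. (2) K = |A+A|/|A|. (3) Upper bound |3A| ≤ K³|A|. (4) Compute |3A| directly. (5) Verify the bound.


|A| = 6.
Step 1: Compute A + A by enumerating all 36 pairs.
A + A = {0, 2, 3, 4, 5, 6, 7, 8, 9, 10, 11, 12, 13, 14}, so |A + A| = 14.
Step 2: Doubling constant K = |A + A|/|A| = 14/6 = 14/6 ≈ 2.3333.
Step 3: Plünnecke-Ruzsa gives |3A| ≤ K³·|A| = (2.3333)³ · 6 ≈ 76.2222.
Step 4: Compute 3A = A + A + A directly by enumerating all triples (a,b,c) ∈ A³; |3A| = 21.
Step 5: Check 21 ≤ 76.2222? Yes ✓.

K = 14/6, Plünnecke-Ruzsa bound K³|A| ≈ 76.2222, |3A| = 21, inequality holds.


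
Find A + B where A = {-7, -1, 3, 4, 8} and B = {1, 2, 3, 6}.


A + B = {a + b : a ∈ A, b ∈ B}.
Enumerate all |A|·|B| = 5·4 = 20 pairs (a, b) and collect distinct sums.
a = -7: -7+1=-6, -7+2=-5, -7+3=-4, -7+6=-1
a = -1: -1+1=0, -1+2=1, -1+3=2, -1+6=5
a = 3: 3+1=4, 3+2=5, 3+3=6, 3+6=9
a = 4: 4+1=5, 4+2=6, 4+3=7, 4+6=10
a = 8: 8+1=9, 8+2=10, 8+3=11, 8+6=14
Collecting distinct sums: A + B = {-6, -5, -4, -1, 0, 1, 2, 4, 5, 6, 7, 9, 10, 11, 14}
|A + B| = 15

A + B = {-6, -5, -4, -1, 0, 1, 2, 4, 5, 6, 7, 9, 10, 11, 14}


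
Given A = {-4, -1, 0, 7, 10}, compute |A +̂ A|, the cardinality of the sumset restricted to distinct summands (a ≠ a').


Restricted sumset: A +̂ A = {a + a' : a ∈ A, a' ∈ A, a ≠ a'}.
Equivalently, take A + A and drop any sum 2a that is achievable ONLY as a + a for a ∈ A (i.e. sums representable only with equal summands).
Enumerate pairs (a, a') with a < a' (symmetric, so each unordered pair gives one sum; this covers all a ≠ a'):
  -4 + -1 = -5
  -4 + 0 = -4
  -4 + 7 = 3
  -4 + 10 = 6
  -1 + 0 = -1
  -1 + 7 = 6
  -1 + 10 = 9
  0 + 7 = 7
  0 + 10 = 10
  7 + 10 = 17
Collected distinct sums: {-5, -4, -1, 3, 6, 7, 9, 10, 17}
|A +̂ A| = 9
(Reference bound: |A +̂ A| ≥ 2|A| - 3 for |A| ≥ 2, with |A| = 5 giving ≥ 7.)

|A +̂ A| = 9


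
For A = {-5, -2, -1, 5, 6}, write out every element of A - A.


A - A = {a - a' : a, a' ∈ A}.
Compute a - a' for each ordered pair (a, a'):
a = -5: -5--5=0, -5--2=-3, -5--1=-4, -5-5=-10, -5-6=-11
a = -2: -2--5=3, -2--2=0, -2--1=-1, -2-5=-7, -2-6=-8
a = -1: -1--5=4, -1--2=1, -1--1=0, -1-5=-6, -1-6=-7
a = 5: 5--5=10, 5--2=7, 5--1=6, 5-5=0, 5-6=-1
a = 6: 6--5=11, 6--2=8, 6--1=7, 6-5=1, 6-6=0
Collecting distinct values (and noting 0 appears from a-a):
A - A = {-11, -10, -8, -7, -6, -4, -3, -1, 0, 1, 3, 4, 6, 7, 8, 10, 11}
|A - A| = 17

A - A = {-11, -10, -8, -7, -6, -4, -3, -1, 0, 1, 3, 4, 6, 7, 8, 10, 11}


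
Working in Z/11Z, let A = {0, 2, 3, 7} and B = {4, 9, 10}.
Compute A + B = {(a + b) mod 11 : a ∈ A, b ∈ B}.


Work in Z/11Z: reduce every sum a + b modulo 11.
Enumerate all 12 pairs:
a = 0: 0+4=4, 0+9=9, 0+10=10
a = 2: 2+4=6, 2+9=0, 2+10=1
a = 3: 3+4=7, 3+9=1, 3+10=2
a = 7: 7+4=0, 7+9=5, 7+10=6
Distinct residues collected: {0, 1, 2, 4, 5, 6, 7, 9, 10}
|A + B| = 9 (out of 11 total residues).

A + B = {0, 1, 2, 4, 5, 6, 7, 9, 10}


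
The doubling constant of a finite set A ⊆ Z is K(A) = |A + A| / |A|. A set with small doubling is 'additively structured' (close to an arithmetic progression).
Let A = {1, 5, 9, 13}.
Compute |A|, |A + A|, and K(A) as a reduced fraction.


|A| = 4.
Compute A + A by enumerating all 16 pairs.
A + A = {2, 6, 10, 14, 18, 22, 26}, so |A + A| = 7.
K = |A + A| / |A| = 7/4 (already in lowest terms) ≈ 1.7500.
Reference: AP of size 4 gives K = 7/4 ≈ 1.7500; a fully generic set of size 4 gives K ≈ 2.5000.

|A| = 4, |A + A| = 7, K = 7/4.


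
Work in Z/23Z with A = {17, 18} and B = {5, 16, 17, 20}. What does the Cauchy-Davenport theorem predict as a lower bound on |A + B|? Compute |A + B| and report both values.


Cauchy-Davenport: |A + B| ≥ min(p, |A| + |B| - 1) for A, B nonempty in Z/pZ.
|A| = 2, |B| = 4, p = 23.
CD lower bound = min(23, 2 + 4 - 1) = min(23, 5) = 5.
Compute A + B mod 23 directly:
a = 17: 17+5=22, 17+16=10, 17+17=11, 17+20=14
a = 18: 18+5=0, 18+16=11, 18+17=12, 18+20=15
A + B = {0, 10, 11, 12, 14, 15, 22}, so |A + B| = 7.
Verify: 7 ≥ 5? Yes ✓.

CD lower bound = 5, actual |A + B| = 7.


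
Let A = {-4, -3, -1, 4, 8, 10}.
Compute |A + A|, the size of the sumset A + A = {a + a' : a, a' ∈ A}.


A + A = {a + a' : a, a' ∈ A}; |A| = 6.
General bounds: 2|A| - 1 ≤ |A + A| ≤ |A|(|A|+1)/2, i.e. 11 ≤ |A + A| ≤ 21.
Lower bound 2|A|-1 is attained iff A is an arithmetic progression.
Enumerate sums a + a' for a ≤ a' (symmetric, so this suffices):
a = -4: -4+-4=-8, -4+-3=-7, -4+-1=-5, -4+4=0, -4+8=4, -4+10=6
a = -3: -3+-3=-6, -3+-1=-4, -3+4=1, -3+8=5, -3+10=7
a = -1: -1+-1=-2, -1+4=3, -1+8=7, -1+10=9
a = 4: 4+4=8, 4+8=12, 4+10=14
a = 8: 8+8=16, 8+10=18
a = 10: 10+10=20
Distinct sums: {-8, -7, -6, -5, -4, -2, 0, 1, 3, 4, 5, 6, 7, 8, 9, 12, 14, 16, 18, 20}
|A + A| = 20

|A + A| = 20


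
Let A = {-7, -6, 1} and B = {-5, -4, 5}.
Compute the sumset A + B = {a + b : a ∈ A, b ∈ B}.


A + B = {a + b : a ∈ A, b ∈ B}.
Enumerate all |A|·|B| = 3·3 = 9 pairs (a, b) and collect distinct sums.
a = -7: -7+-5=-12, -7+-4=-11, -7+5=-2
a = -6: -6+-5=-11, -6+-4=-10, -6+5=-1
a = 1: 1+-5=-4, 1+-4=-3, 1+5=6
Collecting distinct sums: A + B = {-12, -11, -10, -4, -3, -2, -1, 6}
|A + B| = 8

A + B = {-12, -11, -10, -4, -3, -2, -1, 6}
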